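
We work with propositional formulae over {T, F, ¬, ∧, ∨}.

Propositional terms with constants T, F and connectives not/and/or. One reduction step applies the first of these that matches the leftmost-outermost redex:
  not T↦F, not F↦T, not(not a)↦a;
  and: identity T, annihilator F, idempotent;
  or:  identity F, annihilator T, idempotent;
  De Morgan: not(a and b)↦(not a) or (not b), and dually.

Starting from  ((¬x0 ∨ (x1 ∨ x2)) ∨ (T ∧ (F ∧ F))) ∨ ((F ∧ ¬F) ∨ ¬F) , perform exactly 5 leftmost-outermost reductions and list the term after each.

  start: ((¬x0 ∨ (x1 ∨ x2)) ∨ (T ∧ (F ∧ F))) ∨ ((F ∧ ¬F) ∨ ¬F)
  [1] ((¬x0 ∨ (x1 ∨ x2)) ∨ (F ∧ F)) ∨ ((F ∧ ¬F) ∨ ¬F)
  [2] ((¬x0 ∨ (x1 ∨ x2)) ∨ F) ∨ ((F ∧ ¬F) ∨ ¬F)
  [3] (¬x0 ∨ (x1 ∨ x2)) ∨ ((F ∧ ¬F) ∨ ¬F)
  [4] (¬x0 ∨ (x1 ∨ x2)) ∨ (F ∨ ¬F)
  [5] (¬x0 ∨ (x1 ∨ x2)) ∨ ¬F

Answer: after 5 steps: (¬x0 ∨ (x1 ∨ x2)) ∨ ¬F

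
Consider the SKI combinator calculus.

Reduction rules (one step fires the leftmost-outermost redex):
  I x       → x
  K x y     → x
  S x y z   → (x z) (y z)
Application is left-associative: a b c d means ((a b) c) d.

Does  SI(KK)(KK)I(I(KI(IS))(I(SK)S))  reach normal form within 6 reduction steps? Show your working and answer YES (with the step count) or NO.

Answer: YES — reaches normal form I in 4 ≤ 6 steps

Derivation:
  start: SI(KK)(KK)I(I(KI(IS))(I(SK)S))
  step 1: I(KK)(KK(KK))I(I(KI(IS))(I(SK)S))
  step 2: KK(KK(KK))I(I(KI(IS))(I(SK)S))
  step 3: KI(I(KI(IS))(I(SK)S))
  step 4: I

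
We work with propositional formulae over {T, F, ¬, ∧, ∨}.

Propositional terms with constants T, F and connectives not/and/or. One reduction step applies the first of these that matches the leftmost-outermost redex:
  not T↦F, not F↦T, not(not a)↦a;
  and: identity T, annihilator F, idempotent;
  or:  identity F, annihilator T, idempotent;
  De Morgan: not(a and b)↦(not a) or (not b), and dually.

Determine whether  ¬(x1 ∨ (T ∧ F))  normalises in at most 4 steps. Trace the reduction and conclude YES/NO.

  start: ¬(x1 ∨ (T ∧ F))
  [1] ¬x1 ∧ ¬(T ∧ F)
  [2] ¬x1 ∧ (¬T ∨ ¬F)
  [3] ¬x1 ∧ (F ∨ ¬F)
  [4] ¬x1 ∧ ¬F

Answer: NO — after 4 steps the term is ¬x1 ∧ ¬F, not yet normal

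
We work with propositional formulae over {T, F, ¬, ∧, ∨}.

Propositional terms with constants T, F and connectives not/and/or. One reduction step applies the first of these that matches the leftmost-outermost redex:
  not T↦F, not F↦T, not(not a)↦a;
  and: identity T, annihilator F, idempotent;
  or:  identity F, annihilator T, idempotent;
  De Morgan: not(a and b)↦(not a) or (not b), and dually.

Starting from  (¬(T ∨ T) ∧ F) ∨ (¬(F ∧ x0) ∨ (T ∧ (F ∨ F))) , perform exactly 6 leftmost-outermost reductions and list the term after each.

Answer: after 6 steps: T

Reduction:
  start: (¬(T ∨ T) ∧ F) ∨ (¬(F ∧ x0) ∨ (T ∧ (F ∨ F)))
  [1] F ∨ (¬(F ∧ x0) ∨ (T ∧ (F ∨ F)))
  [2] ¬(F ∧ x0) ∨ (T ∧ (F ∨ F))
  [3] (¬F ∨ ¬x0) ∨ (T ∧ (F ∨ F))
  [4] (T ∨ ¬x0) ∨ (T ∧ (F ∨ F))
  [5] T ∨ (T ∧ (F ∨ F))
  [6] T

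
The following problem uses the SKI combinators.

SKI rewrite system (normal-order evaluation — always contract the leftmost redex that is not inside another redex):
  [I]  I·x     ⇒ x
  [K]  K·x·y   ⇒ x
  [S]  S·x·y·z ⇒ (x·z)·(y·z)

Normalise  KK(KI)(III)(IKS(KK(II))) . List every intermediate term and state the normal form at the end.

  start: KK(KI)(III)(IKS(KK(II)))
  step 1: K(III)(IKS(KK(II)))
  step 2: III
  step 3: II
  step 4: I

Answer: normal form = I  (in 4 steps)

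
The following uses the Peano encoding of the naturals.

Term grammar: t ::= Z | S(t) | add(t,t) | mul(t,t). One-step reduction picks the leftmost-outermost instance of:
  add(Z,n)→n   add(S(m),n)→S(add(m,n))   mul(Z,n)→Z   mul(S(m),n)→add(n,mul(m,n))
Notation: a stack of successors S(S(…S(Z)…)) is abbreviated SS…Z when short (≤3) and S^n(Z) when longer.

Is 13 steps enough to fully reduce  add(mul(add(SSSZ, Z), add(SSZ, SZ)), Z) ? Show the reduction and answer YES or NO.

  start: add(mul(add(SSSZ, Z), add(SSZ, SZ)), Z)
  step 1: add(mul(S(add(SSZ, Z)), add(SSZ, SZ)), Z)
  step 2: add(add(add(SSZ, SZ), mul(add(SSZ, Z), add(SSZ, SZ))), Z)
  step 3: add(add(S(add(SZ, SZ)), mul(add(SSZ, Z), add(SSZ, SZ))), Z)
  step 4: add(S(add(add(SZ, SZ), mul(add(SSZ, Z), add(SSZ, SZ)))), Z)
  step 5: S(add(add(add(SZ, SZ), mul(add(SSZ, Z), add(SSZ, SZ))), Z))
  step 6: S(add(add(S(add(Z, SZ)), mul(add(SSZ, Z), add(SSZ, SZ))), Z))
  step 7: S(add(S(add(add(Z, SZ), mul(add(SSZ, Z), add(SSZ, SZ)))), Z))
  step 8: S(S(add(add(add(Z, SZ), mul(add(SSZ, Z), add(SSZ, SZ))), Z)))
  step 9: S(S(add(add(SZ, mul(add(SSZ, Z), add(SSZ, SZ))), Z)))
  step 10: S(S(add(S(add(Z, mul(add(SSZ, Z), add(SSZ, SZ)))), Z)))
  step 11: S(S(S(add(add(Z, mul(add(SSZ, Z), add(SSZ, SZ))), Z))))
  step 12: S(S(S(add(mul(add(SSZ, Z), add(SSZ, SZ)), Z))))
  step 13: S(S(S(add(mul(S(add(SZ, Z)), add(SSZ, SZ)), Z))))

Answer: NO — after 13 steps the term is S(S(S(add(mul(S(add(SZ, Z)), add(SSZ, SZ)), Z)))), not yet normal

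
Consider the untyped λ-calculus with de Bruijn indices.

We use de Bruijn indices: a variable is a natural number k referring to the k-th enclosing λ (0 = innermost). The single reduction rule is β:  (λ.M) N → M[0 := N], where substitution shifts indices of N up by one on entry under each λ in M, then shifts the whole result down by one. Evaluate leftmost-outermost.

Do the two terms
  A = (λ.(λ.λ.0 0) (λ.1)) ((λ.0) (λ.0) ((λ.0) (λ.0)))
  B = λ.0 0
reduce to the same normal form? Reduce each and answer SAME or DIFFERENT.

Term A:
  start: (λ.(λ.λ.0 0) (λ.1)) ((λ.0) (λ.0) ((λ.0) (λ.0)))
  [1] (λ.λ.0 0) (λ.(λ.0) (λ.0) ((λ.0) (λ.0)))
  [2] λ.0 0

Term B:
  start: λ.0 0

Answer: SAME — A ⇓ λ.0 0, B ⇓ λ.0 0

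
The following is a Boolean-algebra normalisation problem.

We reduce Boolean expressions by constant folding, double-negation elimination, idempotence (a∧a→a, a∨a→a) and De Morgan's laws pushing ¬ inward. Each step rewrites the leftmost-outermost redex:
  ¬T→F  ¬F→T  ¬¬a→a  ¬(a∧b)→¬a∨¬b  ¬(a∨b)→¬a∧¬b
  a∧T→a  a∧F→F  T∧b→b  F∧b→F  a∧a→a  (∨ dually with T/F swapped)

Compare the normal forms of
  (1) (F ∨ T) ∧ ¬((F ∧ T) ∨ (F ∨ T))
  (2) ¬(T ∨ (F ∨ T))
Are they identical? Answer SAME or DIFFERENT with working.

Term A:
  start: (F ∨ T) ∧ ¬((F ∧ T) ∨ (F ∨ T))
  →1  T ∧ ¬((F ∧ T) ∨ (F ∨ T))
  →2  ¬((F ∧ T) ∨ (F ∨ T))
  →3  ¬(F ∧ T) ∧ ¬(F ∨ T)
  →4  (¬F ∨ ¬T) ∧ ¬(F ∨ T)
  →5  (T ∨ ¬T) ∧ ¬(F ∨ T)
  →6  T ∧ ¬(F ∨ T)
  →7  ¬(F ∨ T)
  →8  ¬F ∧ ¬T
  →9  T ∧ ¬T
  →10  ¬T
  →11  F

Term B:
  start: ¬(T ∨ (F ∨ T))
  →1  ¬T ∧ ¬(F ∨ T)
  →2  F ∧ ¬(F ∨ T)
  →3  F

Answer: SAME — A ⇓ F, B ⇓ F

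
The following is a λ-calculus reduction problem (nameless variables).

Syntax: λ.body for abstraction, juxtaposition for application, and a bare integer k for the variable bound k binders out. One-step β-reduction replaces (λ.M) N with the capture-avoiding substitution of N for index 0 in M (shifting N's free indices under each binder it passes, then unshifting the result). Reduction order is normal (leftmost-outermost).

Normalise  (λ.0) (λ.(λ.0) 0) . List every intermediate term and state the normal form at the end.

Answer: normal form = λ.0  (in 2 steps)

Working:
  start: (λ.0) (λ.(λ.0) 0)
  →1  λ.(λ.0) 0
  →2  λ.0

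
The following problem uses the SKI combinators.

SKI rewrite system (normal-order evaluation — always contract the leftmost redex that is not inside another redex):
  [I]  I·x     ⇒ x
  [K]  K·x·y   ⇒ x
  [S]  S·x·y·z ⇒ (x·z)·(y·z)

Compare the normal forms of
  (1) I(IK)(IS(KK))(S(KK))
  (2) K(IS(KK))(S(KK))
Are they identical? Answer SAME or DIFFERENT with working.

Term A:
  start: I(IK)(IS(KK))(S(KK))
  step 1: IK(IS(KK))(S(KK))
  step 2: K(IS(KK))(S(KK))
  step 3: IS(KK)
  step 4: S(KK)

Term B:
  start: K(IS(KK))(S(KK))
  step 1: IS(KK)
  step 2: S(KK)

Answer: SAME — A ⇓ S(KK), B ⇓ S(KK)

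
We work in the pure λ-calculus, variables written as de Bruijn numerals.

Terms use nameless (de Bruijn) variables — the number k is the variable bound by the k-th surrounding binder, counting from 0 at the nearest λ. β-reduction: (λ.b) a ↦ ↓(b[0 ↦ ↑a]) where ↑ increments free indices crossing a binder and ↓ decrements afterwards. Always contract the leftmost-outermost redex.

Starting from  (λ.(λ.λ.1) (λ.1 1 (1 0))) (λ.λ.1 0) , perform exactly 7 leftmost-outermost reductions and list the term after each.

Answer: after 7 steps: λ.λ.λ.1 0

Reduction:
  start: (λ.(λ.λ.1) (λ.1 1 (1 0))) (λ.λ.1 0)
  [1] (λ.λ.1) (λ.(λ.λ.1 0) (λ.λ.1 0) ((λ.λ.1 0) 0))
  [2] λ.λ.(λ.λ.1 0) (λ.λ.1 0) ((λ.λ.1 0) 0)
  [3] λ.λ.(λ.(λ.λ.1 0) 0) ((λ.λ.1 0) 0)
  [4] λ.λ.(λ.λ.1 0) ((λ.λ.1 0) 0)
  [5] λ.λ.λ.(λ.λ.1 0) 1 0
  [6] λ.λ.λ.(λ.2 0) 0
  [7] λ.λ.λ.1 0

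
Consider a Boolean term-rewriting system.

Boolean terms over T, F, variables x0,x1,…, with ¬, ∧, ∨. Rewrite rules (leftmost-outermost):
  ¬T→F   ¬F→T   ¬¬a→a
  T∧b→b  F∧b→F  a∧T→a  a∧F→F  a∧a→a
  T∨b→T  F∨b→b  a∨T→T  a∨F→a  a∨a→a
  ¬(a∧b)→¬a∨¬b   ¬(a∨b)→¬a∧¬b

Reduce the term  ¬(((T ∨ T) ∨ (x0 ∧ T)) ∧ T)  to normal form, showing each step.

Answer: normal form = F  (in 8 steps)

Derivation:
  start: ¬(((T ∨ T) ∨ (x0 ∧ T)) ∧ T)
  step 1: ¬((T ∨ T) ∨ (x0 ∧ T)) ∨ ¬T
  step 2: (¬(T ∨ T) ∧ ¬(x0 ∧ T)) ∨ ¬T
  step 3: ((¬T ∧ ¬T) ∧ ¬(x0 ∧ T)) ∨ ¬T
  step 4: (¬T ∧ ¬(x0 ∧ T)) ∨ ¬T
  step 5: (F ∧ ¬(x0 ∧ T)) ∨ ¬T
  step 6: F ∨ ¬T
  step 7: ¬T
  step 8: F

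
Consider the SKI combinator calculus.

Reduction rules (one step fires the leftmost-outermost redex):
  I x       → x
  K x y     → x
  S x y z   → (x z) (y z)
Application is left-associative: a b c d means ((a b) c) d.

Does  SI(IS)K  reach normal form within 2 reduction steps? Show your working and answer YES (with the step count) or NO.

  start: SI(IS)K
  [1] IK(ISK)
  [2] K(ISK)

Answer: NO — after 2 steps the term is K(ISK), not yet normal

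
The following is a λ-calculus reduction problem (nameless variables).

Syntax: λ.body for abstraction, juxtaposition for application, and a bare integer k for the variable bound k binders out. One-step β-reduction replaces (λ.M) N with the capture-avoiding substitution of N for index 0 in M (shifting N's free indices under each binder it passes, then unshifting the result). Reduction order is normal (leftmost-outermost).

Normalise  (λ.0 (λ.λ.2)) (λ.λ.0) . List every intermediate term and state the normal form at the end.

Answer: normal form = λ.0  (in 2 steps)

Derivation:
  start: (λ.0 (λ.λ.2)) (λ.λ.0)
  →1  (λ.λ.0) (λ.λ.λ.λ.0)
  →2  λ.0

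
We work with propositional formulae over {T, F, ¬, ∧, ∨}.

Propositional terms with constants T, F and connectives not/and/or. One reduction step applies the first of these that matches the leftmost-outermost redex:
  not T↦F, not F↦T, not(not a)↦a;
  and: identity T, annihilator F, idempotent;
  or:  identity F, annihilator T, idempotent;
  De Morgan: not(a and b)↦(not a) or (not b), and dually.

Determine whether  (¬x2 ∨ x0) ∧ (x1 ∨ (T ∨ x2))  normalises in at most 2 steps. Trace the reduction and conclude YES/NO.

  start: (¬x2 ∨ x0) ∧ (x1 ∨ (T ∨ x2))
  →1  (¬x2 ∨ x0) ∧ (x1 ∨ T)
  →2  (¬x2 ∨ x0) ∧ T

Answer: NO — after 2 steps the term is (¬x2 ∨ x0) ∧ T, not yet normal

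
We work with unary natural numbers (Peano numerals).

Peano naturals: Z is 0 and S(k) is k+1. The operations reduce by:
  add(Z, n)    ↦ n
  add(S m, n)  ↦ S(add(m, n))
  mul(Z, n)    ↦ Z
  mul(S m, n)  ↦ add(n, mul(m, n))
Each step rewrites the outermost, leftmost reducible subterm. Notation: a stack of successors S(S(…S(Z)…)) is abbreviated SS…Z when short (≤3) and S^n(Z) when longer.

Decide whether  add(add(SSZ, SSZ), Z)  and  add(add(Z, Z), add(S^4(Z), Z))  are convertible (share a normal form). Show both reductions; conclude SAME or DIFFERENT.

Term A:
  start: add(add(SSZ, SSZ), Z)
  →1  add(S(add(SZ, SSZ)), Z)
  →2  S(add(add(SZ, SSZ), Z))
  →3  S(add(S(add(Z, SSZ)), Z))
  →4  S(S(add(add(Z, SSZ), Z)))
  →5  S(S(add(SSZ, Z)))
  →6  S(S(S(add(SZ, Z))))
  →7  S(S(S(S(add(Z, Z)))))
  →8  S^4(Z)

Term B:
  start: add(add(Z, Z), add(S^4(Z), Z))
  →1  add(Z, add(S^4(Z), Z))
  →2  add(S^4(Z), Z)
  →3  S(add(SSSZ, Z))
  →4  S(S(add(SSZ, Z)))
  →5  S(S(S(add(SZ, Z))))
  →6  S(S(S(S(add(Z, Z)))))
  →7  S^4(Z)

Answer: SAME — A ⇓ S^4(Z), B ⇓ S^4(Z)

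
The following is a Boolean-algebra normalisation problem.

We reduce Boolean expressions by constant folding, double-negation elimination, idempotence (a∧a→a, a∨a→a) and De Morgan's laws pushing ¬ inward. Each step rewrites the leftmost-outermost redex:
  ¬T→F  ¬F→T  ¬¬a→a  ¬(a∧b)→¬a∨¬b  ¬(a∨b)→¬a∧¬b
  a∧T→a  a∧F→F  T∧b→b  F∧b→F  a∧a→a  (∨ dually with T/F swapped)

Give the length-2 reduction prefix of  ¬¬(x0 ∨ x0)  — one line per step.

  start: ¬¬(x0 ∨ x0)
  [1] x0 ∨ x0
  [2] x0

Answer: after 2 steps: x0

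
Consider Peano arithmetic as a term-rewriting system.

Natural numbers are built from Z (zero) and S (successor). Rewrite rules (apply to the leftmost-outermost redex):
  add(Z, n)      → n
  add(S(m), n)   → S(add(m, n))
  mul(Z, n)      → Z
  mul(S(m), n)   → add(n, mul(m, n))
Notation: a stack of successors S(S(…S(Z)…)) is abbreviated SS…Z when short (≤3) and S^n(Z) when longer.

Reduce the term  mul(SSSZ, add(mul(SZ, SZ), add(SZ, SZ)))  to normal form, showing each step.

Answer: normal form = S^9(Z)  (in 40 steps)

Derivation:
  start: mul(SSSZ, add(mul(SZ, SZ), add(SZ, SZ)))
  →1  add(add(mul(SZ, SZ), add(SZ, SZ)), mul(SSZ, add(mul(SZ, SZ), add(SZ, SZ))))
  →2  add(add(add(SZ, mul(Z, SZ)), add(SZ, SZ)), mul(SSZ, add(mul(SZ, SZ), add(SZ, SZ))))
  →3  add(add(S(add(Z, mul(Z, SZ))), add(SZ, SZ)), mul(SSZ, add(mul(SZ, SZ), add(SZ, SZ))))
  →4  add(S(add(add(Z, mul(Z, SZ)), add(SZ, SZ))), mul(SSZ, add(mul(SZ, SZ), add(SZ, SZ))))
  →5  S(add(add(add(Z, mul(Z, SZ)), add(SZ, SZ)), mul(SSZ, add(mul(SZ, SZ), add(SZ, SZ)))))
  →6  S(add(add(mul(Z, SZ), add(SZ, SZ)), mul(SSZ, add(mul(SZ, SZ), add(SZ, SZ)))))
  →7  S(add(add(Z, add(SZ, SZ)), mul(SSZ, add(mul(SZ, SZ), add(SZ, SZ)))))
  →8  S(add(add(SZ, SZ), mul(SSZ, add(mul(SZ, SZ), add(SZ, SZ)))))
  →9  S(add(S(add(Z, SZ)), mul(SSZ, add(mul(SZ, SZ), add(SZ, SZ)))))
  →10  S(S(add(add(Z, SZ), mul(SSZ, add(mul(SZ, SZ), add(SZ, SZ))))))
  →11  S(S(add(SZ, mul(SSZ, add(mul(SZ, SZ), add(SZ, SZ))))))
  →12  S(S(S(add(Z, mul(SSZ, add(mul(SZ, SZ), add(SZ, SZ)))))))
  →13  S(S(S(mul(SSZ, add(mul(SZ, SZ), add(SZ, SZ))))))
  →14  S(S(S(add(add(mul(SZ, SZ), add(SZ, SZ)), mul(SZ, add(mul(SZ, SZ), add(SZ, SZ)))))))
  →15  S(S(S(add(add(add(SZ, mul(Z, SZ)), add(SZ, SZ)), mul(SZ, add(mul(SZ, SZ), add(SZ, SZ)))))))
  →16  S(S(S(add(add(S(add(Z, mul(Z, SZ))), add(SZ, SZ)), mul(SZ, add(mul(SZ, SZ), add(SZ, SZ)))))))
  →17  S(S(S(add(S(add(add(Z, mul(Z, SZ)), add(SZ, SZ))), mul(SZ, add(mul(SZ, SZ), add(SZ, SZ)))))))
  →18  S(S(S(S(add(add(add(Z, mul(Z, SZ)), add(SZ, SZ)), mul(SZ, add(mul(SZ, SZ), add(SZ, SZ))))))))
  →19  S(S(S(S(add(add(mul(Z, SZ), add(SZ, SZ)), mul(SZ, add(mul(SZ, SZ), add(SZ, SZ))))))))
  →20  S(S(S(S(add(add(Z, add(SZ, SZ)), mul(SZ, add(mul(SZ, SZ), add(SZ, SZ))))))))
  →21  S(S(S(S(add(add(SZ, SZ), mul(SZ, add(mul(SZ, SZ), add(SZ, SZ))))))))
  →22  S(S(S(S(add(S(add(Z, SZ)), mul(SZ, add(mul(SZ, SZ), add(SZ, SZ))))))))
  →23  S(S(S(S(S(add(add(Z, SZ), mul(SZ, add(mul(SZ, SZ), add(SZ, SZ)))))))))
  →24  S(S(S(S(S(add(SZ, mul(SZ, add(mul(SZ, SZ), add(SZ, SZ)))))))))
  →25  S(S(S(S(S(S(add(Z, mul(SZ, add(mul(SZ, SZ), add(SZ, SZ))))))))))
  →26  S(S(S(S(S(S(mul(SZ, add(mul(SZ, SZ), add(SZ, SZ)))))))))
  →27  S(S(S(S(S(S(add(add(mul(SZ, SZ), add(SZ, SZ)), mul(Z, add(mul(SZ, SZ), add(SZ, SZ))))))))))
  →28  S(S(S(S(S(S(add(add(add(SZ, mul(Z, SZ)), add(SZ, SZ)), mul(Z, add(mul(SZ, SZ), add(SZ, SZ))))))))))
  →29  S(S(S(S(S(S(add(add(S(add(Z, mul(Z, SZ))), add(SZ, SZ)), mul(Z, add(mul(SZ, SZ), add(SZ, SZ))))))))))
  →30  S(S(S(S(S(S(add(S(add(add(Z, mul(Z, SZ)), add(SZ, SZ))), mul(Z, add(mul(SZ, SZ), add(SZ, SZ))))))))))
  →31  S(S(S(S(S(S(S(add(add(add(Z, mul(Z, SZ)), add(SZ, SZ)), mul(Z, add(mul(SZ, SZ), add(SZ, SZ)))))))))))
  →32  S(S(S(S(S(S(S(add(add(mul(Z, SZ), add(SZ, SZ)), mul(Z, add(mul(SZ, SZ), add(SZ, SZ)))))))))))
  →33  S(S(S(S(S(S(S(add(add(Z, add(SZ, SZ)), mul(Z, add(mul(SZ, SZ), add(SZ, SZ)))))))))))
  →34  S(S(S(S(S(S(S(add(add(SZ, SZ), mul(Z, add(mul(SZ, SZ), add(SZ, SZ)))))))))))
  →35  S(S(S(S(S(S(S(add(S(add(Z, SZ)), mul(Z, add(mul(SZ, SZ), add(SZ, SZ)))))))))))
  →36  S(S(S(S(S(S(S(S(add(add(Z, SZ), mul(Z, add(mul(SZ, SZ), add(SZ, SZ))))))))))))
  →37  S(S(S(S(S(S(S(S(add(SZ, mul(Z, add(mul(SZ, SZ), add(SZ, SZ))))))))))))
  →38  S(S(S(S(S(S(S(S(S(add(Z, mul(Z, add(mul(SZ, SZ), add(SZ, SZ)))))))))))))
  →39  S(S(S(S(S(S(S(S(S(mul(Z, add(mul(SZ, SZ), add(SZ, SZ))))))))))))
  →40  S^9(Z)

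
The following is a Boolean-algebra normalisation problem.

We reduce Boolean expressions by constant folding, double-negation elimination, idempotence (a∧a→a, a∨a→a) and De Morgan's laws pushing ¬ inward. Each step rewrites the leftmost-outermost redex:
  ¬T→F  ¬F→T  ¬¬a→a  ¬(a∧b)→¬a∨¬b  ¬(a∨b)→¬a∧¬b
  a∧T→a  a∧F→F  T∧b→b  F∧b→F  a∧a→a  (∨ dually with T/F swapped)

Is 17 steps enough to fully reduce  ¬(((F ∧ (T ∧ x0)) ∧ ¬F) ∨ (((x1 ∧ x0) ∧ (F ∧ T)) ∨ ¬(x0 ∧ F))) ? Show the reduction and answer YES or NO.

Answer: YES — reaches normal form F in 17 ≤ 17 steps

Working:
  start: ¬(((F ∧ (T ∧ x0)) ∧ ¬F) ∨ (((x1 ∧ x0) ∧ (F ∧ T)) ∨ ¬(x0 ∧ F)))
  step 1: ¬((F ∧ (T ∧ x0)) ∧ ¬F) ∧ ¬(((x1 ∧ x0) ∧ (F ∧ T)) ∨ ¬(x0 ∧ F))
  step 2: (¬(F ∧ (T ∧ x0)) ∨ ¬¬F) ∧ ¬(((x1 ∧ x0) ∧ (F ∧ T)) ∨ ¬(x0 ∧ F))
  step 3: ((¬F ∨ ¬(T ∧ x0)) ∨ ¬¬F) ∧ ¬(((x1 ∧ x0) ∧ (F ∧ T)) ∨ ¬(x0 ∧ F))
  step 4: ((T ∨ ¬(T ∧ x0)) ∨ ¬¬F) ∧ ¬(((x1 ∧ x0) ∧ (F ∧ T)) ∨ ¬(x0 ∧ F))
  step 5: (T ∨ ¬¬F) ∧ ¬(((x1 ∧ x0) ∧ (F ∧ T)) ∨ ¬(x0 ∧ F))
  step 6: T ∧ ¬(((x1 ∧ x0) ∧ (F ∧ T)) ∨ ¬(x0 ∧ F))
  step 7: ¬(((x1 ∧ x0) ∧ (F ∧ T)) ∨ ¬(x0 ∧ F))
  step 8: ¬((x1 ∧ x0) ∧ (F ∧ T)) ∧ ¬¬(x0 ∧ F)
  step 9: (¬(x1 ∧ x0) ∨ ¬(F ∧ T)) ∧ ¬¬(x0 ∧ F)
  step 10: ((¬x1 ∨ ¬x0) ∨ ¬(F ∧ T)) ∧ ¬¬(x0 ∧ F)
  step 11: ((¬x1 ∨ ¬x0) ∨ (¬F ∨ ¬T)) ∧ ¬¬(x0 ∧ F)
  step 12: ((¬x1 ∨ ¬x0) ∨ (T ∨ ¬T)) ∧ ¬¬(x0 ∧ F)
  step 13: ((¬x1 ∨ ¬x0) ∨ T) ∧ ¬¬(x0 ∧ F)
  step 14: T ∧ ¬¬(x0 ∧ F)
  step 15: ¬¬(x0 ∧ F)
  step 16: x0 ∧ F
  step 17: F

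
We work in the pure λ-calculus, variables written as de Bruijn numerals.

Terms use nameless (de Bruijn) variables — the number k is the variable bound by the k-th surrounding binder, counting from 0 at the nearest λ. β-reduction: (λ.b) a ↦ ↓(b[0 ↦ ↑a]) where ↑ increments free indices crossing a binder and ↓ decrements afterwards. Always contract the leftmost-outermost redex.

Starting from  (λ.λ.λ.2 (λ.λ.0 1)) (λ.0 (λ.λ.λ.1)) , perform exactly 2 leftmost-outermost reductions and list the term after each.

  start: (λ.λ.λ.2 (λ.λ.0 1)) (λ.0 (λ.λ.λ.1))
  →1  λ.λ.(λ.0 (λ.λ.λ.1)) (λ.λ.0 1)
  →2  λ.λ.(λ.λ.0 1) (λ.λ.λ.1)

Answer: after 2 steps: λ.λ.(λ.λ.0 1) (λ.λ.λ.1)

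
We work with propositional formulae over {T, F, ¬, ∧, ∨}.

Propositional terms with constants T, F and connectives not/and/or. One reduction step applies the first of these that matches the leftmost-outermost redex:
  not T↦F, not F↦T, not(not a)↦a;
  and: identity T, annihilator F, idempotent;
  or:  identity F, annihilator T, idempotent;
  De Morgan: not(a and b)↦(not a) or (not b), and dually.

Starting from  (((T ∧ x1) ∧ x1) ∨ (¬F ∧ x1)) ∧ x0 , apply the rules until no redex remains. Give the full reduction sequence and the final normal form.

Answer: normal form = x1 ∧ x0  (in 5 steps)

Derivation:
  start: (((T ∧ x1) ∧ x1) ∨ (¬F ∧ x1)) ∧ x0
  step 1: ((x1 ∧ x1) ∨ (¬F ∧ x1)) ∧ x0
  step 2: (x1 ∨ (¬F ∧ x1)) ∧ x0
  step 3: (x1 ∨ (T ∧ x1)) ∧ x0
  step 4: (x1 ∨ x1) ∧ x0
  step 5: x1 ∧ x0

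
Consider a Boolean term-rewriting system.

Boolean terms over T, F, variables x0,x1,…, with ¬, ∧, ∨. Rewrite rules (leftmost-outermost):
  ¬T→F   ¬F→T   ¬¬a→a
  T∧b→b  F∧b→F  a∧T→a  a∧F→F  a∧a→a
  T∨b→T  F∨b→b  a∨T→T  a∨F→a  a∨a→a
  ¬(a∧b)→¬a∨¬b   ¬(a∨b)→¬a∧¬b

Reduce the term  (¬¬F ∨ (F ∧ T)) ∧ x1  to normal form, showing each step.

Answer: normal form = F  (in 4 steps)

Derivation:
  start: (¬¬F ∨ (F ∧ T)) ∧ x1
  [1] (F ∨ (F ∧ T)) ∧ x1
  [2] (F ∧ T) ∧ x1
  [3] F ∧ x1
  [4] F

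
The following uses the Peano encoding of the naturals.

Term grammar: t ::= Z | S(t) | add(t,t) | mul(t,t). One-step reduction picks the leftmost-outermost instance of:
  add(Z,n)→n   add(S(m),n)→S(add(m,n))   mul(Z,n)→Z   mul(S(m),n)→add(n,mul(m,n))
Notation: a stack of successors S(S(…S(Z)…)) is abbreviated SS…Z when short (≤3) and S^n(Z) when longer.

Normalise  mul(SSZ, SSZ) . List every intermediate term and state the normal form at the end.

  start: mul(SSZ, SSZ)
  →1  add(SSZ, mul(SZ, SSZ))
  →2  S(add(SZ, mul(SZ, SSZ)))
  →3  S(S(add(Z, mul(SZ, SSZ))))
  →4  S(S(mul(SZ, SSZ)))
  →5  S(S(add(SSZ, mul(Z, SSZ))))
  →6  S(S(S(add(SZ, mul(Z, SSZ)))))
  →7  S(S(S(S(add(Z, mul(Z, SSZ))))))
  →8  S(S(S(S(mul(Z, SSZ)))))
  →9  S^4(Z)

Answer: normal form = S^4(Z)  (in 9 steps)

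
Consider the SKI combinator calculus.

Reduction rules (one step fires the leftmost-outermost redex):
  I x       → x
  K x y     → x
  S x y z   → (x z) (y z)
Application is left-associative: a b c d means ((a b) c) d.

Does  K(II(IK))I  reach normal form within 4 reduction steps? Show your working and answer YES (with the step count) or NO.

  start: K(II(IK))I
  [1] II(IK)
  [2] I(IK)
  [3] IK
  [4] K

Answer: YES — reaches normal form K in 4 ≤ 4 steps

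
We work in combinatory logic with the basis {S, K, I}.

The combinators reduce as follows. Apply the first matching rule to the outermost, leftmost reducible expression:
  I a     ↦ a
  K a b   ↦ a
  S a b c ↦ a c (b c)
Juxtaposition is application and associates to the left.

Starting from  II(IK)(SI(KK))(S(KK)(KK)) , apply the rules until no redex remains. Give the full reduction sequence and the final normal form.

Answer: normal form = SI(KK)  (in 4 steps)

Reduction:
  start: II(IK)(SI(KK))(S(KK)(KK))
  [1] I(IK)(SI(KK))(S(KK)(KK))
  [2] IK(SI(KK))(S(KK)(KK))
  [3] K(SI(KK))(S(KK)(KK))
  [4] SI(KK)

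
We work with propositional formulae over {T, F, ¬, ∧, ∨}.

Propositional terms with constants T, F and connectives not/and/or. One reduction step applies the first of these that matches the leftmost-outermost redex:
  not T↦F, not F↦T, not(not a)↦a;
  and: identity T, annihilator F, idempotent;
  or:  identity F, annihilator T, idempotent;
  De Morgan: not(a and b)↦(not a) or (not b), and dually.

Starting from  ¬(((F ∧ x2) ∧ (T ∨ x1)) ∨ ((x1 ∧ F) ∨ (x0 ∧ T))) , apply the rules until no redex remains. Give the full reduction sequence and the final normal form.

Answer: normal form = ¬x0  (in 15 steps)

Working:
  start: ¬(((F ∧ x2) ∧ (T ∨ x1)) ∨ ((x1 ∧ F) ∨ (x0 ∧ T)))
  →1  ¬((F ∧ x2) ∧ (T ∨ x1)) ∧ ¬((x1 ∧ F) ∨ (x0 ∧ T))
  →2  (¬(F ∧ x2) ∨ ¬(T ∨ x1)) ∧ ¬((x1 ∧ F) ∨ (x0 ∧ T))
  →3  ((¬F ∨ ¬x2) ∨ ¬(T ∨ x1)) ∧ ¬((x1 ∧ F) ∨ (x0 ∧ T))
  →4  ((T ∨ ¬x2) ∨ ¬(T ∨ x1)) ∧ ¬((x1 ∧ F) ∨ (x0 ∧ T))
  →5  (T ∨ ¬(T ∨ x1)) ∧ ¬((x1 ∧ F) ∨ (x0 ∧ T))
  →6  T ∧ ¬((x1 ∧ F) ∨ (x0 ∧ T))
  →7  ¬((x1 ∧ F) ∨ (x0 ∧ T))
  →8  ¬(x1 ∧ F) ∧ ¬(x0 ∧ T)
  →9  (¬x1 ∨ ¬F) ∧ ¬(x0 ∧ T)
  →10  (¬x1 ∨ T) ∧ ¬(x0 ∧ T)
  →11  T ∧ ¬(x0 ∧ T)
  →12  ¬(x0 ∧ T)
  →13  ¬x0 ∨ ¬T
  →14  ¬x0 ∨ F
  →15  ¬x0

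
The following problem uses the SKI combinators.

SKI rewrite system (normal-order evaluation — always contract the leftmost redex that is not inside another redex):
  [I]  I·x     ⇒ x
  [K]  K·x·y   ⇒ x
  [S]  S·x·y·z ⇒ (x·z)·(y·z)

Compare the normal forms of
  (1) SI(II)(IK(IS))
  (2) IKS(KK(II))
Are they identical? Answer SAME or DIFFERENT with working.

Term A:
  start: SI(II)(IK(IS))
  →1  I(IK(IS))(II(IK(IS)))
  →2  IK(IS)(II(IK(IS)))
  →3  K(IS)(II(IK(IS)))
  →4  IS
  →5  S

Term B:
  start: IKS(KK(II))
  →1  KS(KK(II))
  →2  S

Answer: SAME — A ⇓ S, B ⇓ S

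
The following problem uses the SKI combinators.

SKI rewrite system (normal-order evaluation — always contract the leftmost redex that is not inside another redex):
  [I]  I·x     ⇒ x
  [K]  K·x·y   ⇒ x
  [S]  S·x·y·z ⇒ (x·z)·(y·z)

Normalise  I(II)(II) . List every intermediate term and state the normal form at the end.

  start: I(II)(II)
  →1  II(II)
  →2  I(II)
  →3  II
  →4  I

Answer: normal form = I  (in 4 steps)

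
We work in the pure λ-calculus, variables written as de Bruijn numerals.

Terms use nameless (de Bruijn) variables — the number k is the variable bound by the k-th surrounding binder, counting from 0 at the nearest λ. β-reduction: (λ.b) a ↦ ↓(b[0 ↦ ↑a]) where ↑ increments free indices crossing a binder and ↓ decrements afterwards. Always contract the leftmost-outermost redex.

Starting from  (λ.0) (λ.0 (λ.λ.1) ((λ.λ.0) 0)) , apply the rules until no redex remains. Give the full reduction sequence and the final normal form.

  start: (λ.0) (λ.0 (λ.λ.1) ((λ.λ.0) 0))
  [1] λ.0 (λ.λ.1) ((λ.λ.0) 0)
  [2] λ.0 (λ.λ.1) (λ.0)

Answer: normal form = λ.0 (λ.λ.1) (λ.0)  (in 2 steps)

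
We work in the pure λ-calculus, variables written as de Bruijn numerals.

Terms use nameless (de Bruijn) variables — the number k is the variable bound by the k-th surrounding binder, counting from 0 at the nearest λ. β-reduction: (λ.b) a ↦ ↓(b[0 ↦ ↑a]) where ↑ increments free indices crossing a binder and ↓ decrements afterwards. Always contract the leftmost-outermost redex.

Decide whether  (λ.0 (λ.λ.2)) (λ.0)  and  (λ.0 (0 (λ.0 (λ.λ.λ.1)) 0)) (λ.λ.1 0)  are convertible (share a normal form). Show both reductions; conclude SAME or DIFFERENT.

Term A:
  start: (λ.0 (λ.λ.2)) (λ.0)
  [1] (λ.0) (λ.λ.λ.0)
  [2] λ.λ.λ.0

Term B:
  start: (λ.0 (0 (λ.0 (λ.λ.λ.1)) 0)) (λ.λ.1 0)
  [1] (λ.λ.1 0) ((λ.λ.1 0) (λ.0 (λ.λ.λ.1)) (λ.λ.1 0))
  [2] λ.(λ.λ.1 0) (λ.0 (λ.λ.λ.1)) (λ.λ.1 0) 0
  [3] λ.(λ.(λ.0 (λ.λ.λ.1)) 0) (λ.λ.1 0) 0
  [4] λ.(λ.0 (λ.λ.λ.1)) (λ.λ.1 0) 0
  [5] λ.(λ.λ.1 0) (λ.λ.λ.1) 0
  [6] λ.(λ.(λ.λ.λ.1) 0) 0
  [7] λ.(λ.λ.λ.1) 0
  [8] λ.λ.λ.1

Answer: DIFFERENT — A ⇓ λ.λ.λ.0, B ⇓ λ.λ.λ.1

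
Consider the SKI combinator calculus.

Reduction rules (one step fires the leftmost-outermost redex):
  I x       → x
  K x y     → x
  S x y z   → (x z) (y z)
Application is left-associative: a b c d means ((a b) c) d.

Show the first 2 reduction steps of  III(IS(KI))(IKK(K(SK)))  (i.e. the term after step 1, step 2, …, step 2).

Answer: after 2 steps: I(IS(KI))(IKK(K(SK)))

Working:
  start: III(IS(KI))(IKK(K(SK)))
  →1  II(IS(KI))(IKK(K(SK)))
  →2  I(IS(KI))(IKK(K(SK)))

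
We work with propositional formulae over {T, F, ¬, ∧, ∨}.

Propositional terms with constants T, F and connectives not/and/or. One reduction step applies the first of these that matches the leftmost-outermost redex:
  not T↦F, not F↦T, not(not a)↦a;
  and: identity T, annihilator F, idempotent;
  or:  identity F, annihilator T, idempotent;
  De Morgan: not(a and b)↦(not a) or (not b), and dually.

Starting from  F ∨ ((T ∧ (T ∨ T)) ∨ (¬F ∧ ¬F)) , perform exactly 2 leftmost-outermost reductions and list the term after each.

Answer: after 2 steps: (T ∨ T) ∨ (¬F ∧ ¬F)

Derivation:
  start: F ∨ ((T ∧ (T ∨ T)) ∨ (¬F ∧ ¬F))
  [1] (T ∧ (T ∨ T)) ∨ (¬F ∧ ¬F)
  [2] (T ∨ T) ∨ (¬F ∧ ¬F)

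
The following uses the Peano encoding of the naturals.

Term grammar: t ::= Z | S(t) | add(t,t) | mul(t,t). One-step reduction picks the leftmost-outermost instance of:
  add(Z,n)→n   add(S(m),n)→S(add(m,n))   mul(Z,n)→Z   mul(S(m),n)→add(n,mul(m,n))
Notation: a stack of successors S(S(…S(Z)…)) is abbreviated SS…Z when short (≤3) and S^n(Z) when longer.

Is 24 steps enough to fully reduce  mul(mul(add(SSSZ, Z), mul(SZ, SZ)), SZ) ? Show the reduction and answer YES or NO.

  start: mul(mul(add(SSSZ, Z), mul(SZ, SZ)), SZ)
  →1  mul(mul(S(add(SSZ, Z)), mul(SZ, SZ)), SZ)
  →2  mul(add(mul(SZ, SZ), mul(add(SSZ, Z), mul(SZ, SZ))), SZ)
  →3  mul(add(add(SZ, mul(Z, SZ)), mul(add(SSZ, Z), mul(SZ, SZ))), SZ)
  →4  mul(add(S(add(Z, mul(Z, SZ))), mul(add(SSZ, Z), mul(SZ, SZ))), SZ)
  →5  mul(S(add(add(Z, mul(Z, SZ)), mul(add(SSZ, Z), mul(SZ, SZ)))), SZ)
  →6  add(SZ, mul(add(add(Z, mul(Z, SZ)), mul(add(SSZ, Z), mul(SZ, SZ))), SZ))
  →7  S(add(Z, mul(add(add(Z, mul(Z, SZ)), mul(add(SSZ, Z), mul(SZ, SZ))), SZ)))
  →8  S(mul(add(add(Z, mul(Z, SZ)), mul(add(SSZ, Z), mul(SZ, SZ))), SZ))
  →9  S(mul(add(mul(Z, SZ), mul(add(SSZ, Z), mul(SZ, SZ))), SZ))
  →10  S(mul(add(Z, mul(add(SSZ, Z), mul(SZ, SZ))), SZ))
  →11  S(mul(mul(add(SSZ, Z), mul(SZ, SZ)), SZ))
  →12  S(mul(mul(S(add(SZ, Z)), mul(SZ, SZ)), SZ))
  →13  S(mul(add(mul(SZ, SZ), mul(add(SZ, Z), mul(SZ, SZ))), SZ))
  →14  S(mul(add(add(SZ, mul(Z, SZ)), mul(add(SZ, Z), mul(SZ, SZ))), SZ))
  →15  S(mul(add(S(add(Z, mul(Z, SZ))), mul(add(SZ, Z), mul(SZ, SZ))), SZ))
  →16  S(mul(S(add(add(Z, mul(Z, SZ)), mul(add(SZ, Z), mul(SZ, SZ)))), SZ))
  →17  S(add(SZ, mul(add(add(Z, mul(Z, SZ)), mul(add(SZ, Z), mul(SZ, SZ))), SZ)))
  →18  S(S(add(Z, mul(add(add(Z, mul(Z, SZ)), mul(add(SZ, Z), mul(SZ, SZ))), SZ))))
  →19  S(S(mul(add(add(Z, mul(Z, SZ)), mul(add(SZ, Z), mul(SZ, SZ))), SZ)))
  →20  S(S(mul(add(mul(Z, SZ), mul(add(SZ, Z), mul(SZ, SZ))), SZ)))
  →21  S(S(mul(add(Z, mul(add(SZ, Z), mul(SZ, SZ))), SZ)))
  →22  S(S(mul(mul(add(SZ, Z), mul(SZ, SZ)), SZ)))
  →23  S(S(mul(mul(S(add(Z, Z)), mul(SZ, SZ)), SZ)))
  →24  S(S(mul(add(mul(SZ, SZ), mul(add(Z, Z), mul(SZ, SZ))), SZ)))

Answer: NO — after 24 steps the term is S(S(mul(add(mul(SZ, SZ), mul(add(Z, Z), mul(SZ, SZ))), SZ))), not yet normal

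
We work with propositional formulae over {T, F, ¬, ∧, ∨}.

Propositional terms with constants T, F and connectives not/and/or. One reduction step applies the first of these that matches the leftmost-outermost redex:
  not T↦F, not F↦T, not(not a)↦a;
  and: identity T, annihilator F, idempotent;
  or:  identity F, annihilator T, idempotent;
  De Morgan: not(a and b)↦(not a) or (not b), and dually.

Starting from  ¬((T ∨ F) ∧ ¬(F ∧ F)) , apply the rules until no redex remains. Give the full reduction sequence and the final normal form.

Answer: normal form = F  (in 7 steps)

Derivation:
  start: ¬((T ∨ F) ∧ ¬(F ∧ F))
  step 1: ¬(T ∨ F) ∨ ¬¬(F ∧ F)
  step 2: (¬T ∧ ¬F) ∨ ¬¬(F ∧ F)
  step 3: (F ∧ ¬F) ∨ ¬¬(F ∧ F)
  step 4: F ∨ ¬¬(F ∧ F)
  step 5: ¬¬(F ∧ F)
  step 6: F ∧ F
  step 7: F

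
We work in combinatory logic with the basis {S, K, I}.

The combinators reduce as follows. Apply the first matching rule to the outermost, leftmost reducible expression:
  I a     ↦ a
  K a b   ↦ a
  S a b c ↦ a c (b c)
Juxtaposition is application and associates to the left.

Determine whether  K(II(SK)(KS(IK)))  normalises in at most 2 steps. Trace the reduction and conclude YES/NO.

Answer: NO — after 2 steps the term is K(SK(KS(IK))), not yet normal

Reduction:
  start: K(II(SK)(KS(IK)))
  step 1: K(I(SK)(KS(IK)))
  step 2: K(SK(KS(IK)))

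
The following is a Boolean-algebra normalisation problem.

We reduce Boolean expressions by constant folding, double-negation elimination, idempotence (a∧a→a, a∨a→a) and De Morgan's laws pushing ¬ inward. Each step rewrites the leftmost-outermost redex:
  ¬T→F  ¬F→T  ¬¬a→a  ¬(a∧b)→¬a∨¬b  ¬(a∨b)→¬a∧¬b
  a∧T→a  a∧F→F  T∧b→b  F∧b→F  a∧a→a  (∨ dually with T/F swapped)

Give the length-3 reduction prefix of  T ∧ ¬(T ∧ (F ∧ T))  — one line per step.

Answer: after 3 steps: F ∨ ¬(F ∧ T)

Derivation:
  start: T ∧ ¬(T ∧ (F ∧ T))
  step 1: ¬(T ∧ (F ∧ T))
  step 2: ¬T ∨ ¬(F ∧ T)
  step 3: F ∨ ¬(F ∧ T)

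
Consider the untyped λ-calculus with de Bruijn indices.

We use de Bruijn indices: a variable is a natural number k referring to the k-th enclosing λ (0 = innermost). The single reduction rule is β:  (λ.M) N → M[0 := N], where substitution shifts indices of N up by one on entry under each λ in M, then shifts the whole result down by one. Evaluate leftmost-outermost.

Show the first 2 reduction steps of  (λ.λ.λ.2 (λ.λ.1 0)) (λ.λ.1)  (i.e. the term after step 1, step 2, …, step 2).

  start: (λ.λ.λ.2 (λ.λ.1 0)) (λ.λ.1)
  →1  λ.λ.(λ.λ.1) (λ.λ.1 0)
  →2  λ.λ.λ.λ.λ.1 0

Answer: after 2 steps: λ.λ.λ.λ.λ.1 0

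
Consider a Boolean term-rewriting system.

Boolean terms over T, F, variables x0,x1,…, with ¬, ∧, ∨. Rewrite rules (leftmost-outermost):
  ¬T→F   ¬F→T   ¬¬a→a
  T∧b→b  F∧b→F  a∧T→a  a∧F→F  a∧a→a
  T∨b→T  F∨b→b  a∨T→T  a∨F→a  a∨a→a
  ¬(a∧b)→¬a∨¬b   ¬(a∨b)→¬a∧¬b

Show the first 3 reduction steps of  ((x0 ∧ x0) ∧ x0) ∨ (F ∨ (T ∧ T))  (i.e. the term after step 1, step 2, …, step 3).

  start: ((x0 ∧ x0) ∧ x0) ∨ (F ∨ (T ∧ T))
  →1  (x0 ∧ x0) ∨ (F ∨ (T ∧ T))
  →2  x0 ∨ (F ∨ (T ∧ T))
  →3  x0 ∨ (T ∧ T)

Answer: after 3 steps: x0 ∨ (T ∧ T)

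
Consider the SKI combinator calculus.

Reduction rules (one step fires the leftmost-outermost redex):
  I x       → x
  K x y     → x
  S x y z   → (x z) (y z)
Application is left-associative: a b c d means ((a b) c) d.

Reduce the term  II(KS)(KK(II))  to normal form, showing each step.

Answer: normal form = S  (in 3 steps)

Working:
  start: II(KS)(KK(II))
  [1] I(KS)(KK(II))
  [2] KS(KK(II))
  [3] S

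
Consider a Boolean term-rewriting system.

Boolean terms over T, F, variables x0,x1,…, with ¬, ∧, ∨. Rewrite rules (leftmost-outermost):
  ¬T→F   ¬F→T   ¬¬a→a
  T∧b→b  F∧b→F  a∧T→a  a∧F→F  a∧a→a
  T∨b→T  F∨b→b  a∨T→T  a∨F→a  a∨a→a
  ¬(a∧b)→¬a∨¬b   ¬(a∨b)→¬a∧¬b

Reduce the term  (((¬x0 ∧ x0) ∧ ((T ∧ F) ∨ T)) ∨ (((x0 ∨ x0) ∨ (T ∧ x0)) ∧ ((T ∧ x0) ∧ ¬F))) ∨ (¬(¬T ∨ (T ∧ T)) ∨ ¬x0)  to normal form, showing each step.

  start: (((¬x0 ∧ x0) ∧ ((T ∧ F) ∨ T)) ∨ (((x0 ∨ x0) ∨ (T ∧ x0)) ∧ ((T ∧ x0) ∧ ¬F))) ∨ (¬(¬T ∨ (T ∧ T)) ∨ ¬x0)
  →1  (((¬x0 ∧ x0) ∧ T) ∨ (((x0 ∨ x0) ∨ (T ∧ x0)) ∧ ((T ∧ x0) ∧ ¬F))) ∨ (¬(¬T ∨ (T ∧ T)) ∨ ¬x0)
  →2  ((¬x0 ∧ x0) ∨ (((x0 ∨ x0) ∨ (T ∧ x0)) ∧ ((T ∧ x0) ∧ ¬F))) ∨ (¬(¬T ∨ (T ∧ T)) ∨ ¬x0)
  →3  ((¬x0 ∧ x0) ∨ ((x0 ∨ (T ∧ x0)) ∧ ((T ∧ x0) ∧ ¬F))) ∨ (¬(¬T ∨ (T ∧ T)) ∨ ¬x0)
  →4  ((¬x0 ∧ x0) ∨ ((x0 ∨ x0) ∧ ((T ∧ x0) ∧ ¬F))) ∨ (¬(¬T ∨ (T ∧ T)) ∨ ¬x0)
  →5  ((¬x0 ∧ x0) ∨ (x0 ∧ ((T ∧ x0) ∧ ¬F))) ∨ (¬(¬T ∨ (T ∧ T)) ∨ ¬x0)
  →6  ((¬x0 ∧ x0) ∨ (x0 ∧ (x0 ∧ ¬F))) ∨ (¬(¬T ∨ (T ∧ T)) ∨ ¬x0)
  →7  ((¬x0 ∧ x0) ∨ (x0 ∧ (x0 ∧ T))) ∨ (¬(¬T ∨ (T ∧ T)) ∨ ¬x0)
  →8  ((¬x0 ∧ x0) ∨ (x0 ∧ x0)) ∨ (¬(¬T ∨ (T ∧ T)) ∨ ¬x0)
  →9  ((¬x0 ∧ x0) ∨ x0) ∨ (¬(¬T ∨ (T ∧ T)) ∨ ¬x0)
  →10  ((¬x0 ∧ x0) ∨ x0) ∨ ((¬¬T ∧ ¬(T ∧ T)) ∨ ¬x0)
  →11  ((¬x0 ∧ x0) ∨ x0) ∨ ((T ∧ ¬(T ∧ T)) ∨ ¬x0)
  →12  ((¬x0 ∧ x0) ∨ x0) ∨ (¬(T ∧ T) ∨ ¬x0)
  →13  ((¬x0 ∧ x0) ∨ x0) ∨ ((¬T ∨ ¬T) ∨ ¬x0)
  →14  ((¬x0 ∧ x0) ∨ x0) ∨ (¬T ∨ ¬x0)
  →15  ((¬x0 ∧ x0) ∨ x0) ∨ (F ∨ ¬x0)
  →16  ((¬x0 ∧ x0) ∨ x0) ∨ ¬x0

Answer: normal form = ((¬x0 ∧ x0) ∨ x0) ∨ ¬x0  (in 16 steps)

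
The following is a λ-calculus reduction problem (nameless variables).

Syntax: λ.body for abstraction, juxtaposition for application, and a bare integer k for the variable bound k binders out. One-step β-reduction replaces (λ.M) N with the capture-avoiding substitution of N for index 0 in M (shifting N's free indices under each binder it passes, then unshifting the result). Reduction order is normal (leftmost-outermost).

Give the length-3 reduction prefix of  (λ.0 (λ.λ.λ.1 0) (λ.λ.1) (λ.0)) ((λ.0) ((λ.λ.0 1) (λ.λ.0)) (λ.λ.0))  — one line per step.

Answer: after 3 steps: (λ.0 (λ.λ.0)) (λ.λ.0) (λ.λ.λ.1 0) (λ.λ.1) (λ.0)

Derivation:
  start: (λ.0 (λ.λ.λ.1 0) (λ.λ.1) (λ.0)) ((λ.0) ((λ.λ.0 1) (λ.λ.0)) (λ.λ.0))
  [1] (λ.0) ((λ.λ.0 1) (λ.λ.0)) (λ.λ.0) (λ.λ.λ.1 0) (λ.λ.1) (λ.0)
  [2] (λ.λ.0 1) (λ.λ.0) (λ.λ.0) (λ.λ.λ.1 0) (λ.λ.1) (λ.0)
  [3] (λ.0 (λ.λ.0)) (λ.λ.0) (λ.λ.λ.1 0) (λ.λ.1) (λ.0)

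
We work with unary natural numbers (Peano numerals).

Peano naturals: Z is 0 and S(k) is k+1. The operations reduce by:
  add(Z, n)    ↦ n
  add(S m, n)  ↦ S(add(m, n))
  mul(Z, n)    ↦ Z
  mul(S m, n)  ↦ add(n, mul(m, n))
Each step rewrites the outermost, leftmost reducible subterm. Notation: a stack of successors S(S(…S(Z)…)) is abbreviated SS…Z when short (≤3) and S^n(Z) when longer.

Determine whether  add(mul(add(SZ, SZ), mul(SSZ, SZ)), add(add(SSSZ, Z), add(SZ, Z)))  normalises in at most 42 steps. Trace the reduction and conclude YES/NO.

Answer: YES — reaches normal form S^8(Z) in 40 ≤ 42 steps

Derivation:
  start: add(mul(add(SZ, SZ), mul(SSZ, SZ)), add(add(SSSZ, Z), add(SZ, Z)))
  [1] add(mul(S(add(Z, SZ)), mul(SSZ, SZ)), add(add(SSSZ, Z), add(SZ, Z)))
  [2] add(add(mul(SSZ, SZ), mul(add(Z, SZ), mul(SSZ, SZ))), add(add(SSSZ, Z), add(SZ, Z)))
  [3] add(add(add(SZ, mul(SZ, SZ)), mul(add(Z, SZ), mul(SSZ, SZ))), add(add(SSSZ, Z), add(SZ, Z)))
  [4] add(add(S(add(Z, mul(SZ, SZ))), mul(add(Z, SZ), mul(SSZ, SZ))), add(add(SSSZ, Z), add(SZ, Z)))
  [5] add(S(add(add(Z, mul(SZ, SZ)), mul(add(Z, SZ), mul(SSZ, SZ)))), add(add(SSSZ, Z), add(SZ, Z)))
  [6] S(add(add(add(Z, mul(SZ, SZ)), mul(add(Z, SZ), mul(SSZ, SZ))), add(add(SSSZ, Z), add(SZ, Z))))
  [7] S(add(add(mul(SZ, SZ), mul(add(Z, SZ), mul(SSZ, SZ))), add(add(SSSZ, Z), add(SZ, Z))))
  [8] S(add(add(add(SZ, mul(Z, SZ)), mul(add(Z, SZ), mul(SSZ, SZ))), add(add(SSSZ, Z), add(SZ, Z))))
  [9] S(add(add(S(add(Z, mul(Z, SZ))), mul(add(Z, SZ), mul(SSZ, SZ))), add(add(SSSZ, Z), add(SZ, Z))))
  [10] S(add(S(add(add(Z, mul(Z, SZ)), mul(add(Z, SZ), mul(SSZ, SZ)))), add(add(SSSZ, Z), add(SZ, Z))))
  [11] S(S(add(add(add(Z, mul(Z, SZ)), mul(add(Z, SZ), mul(SSZ, SZ))), add(add(SSSZ, Z), add(SZ, Z)))))
  [12] S(S(add(add(mul(Z, SZ), mul(add(Z, SZ), mul(SSZ, SZ))), add(add(SSSZ, Z), add(SZ, Z)))))
  [13] S(S(add(add(Z, mul(add(Z, SZ), mul(SSZ, SZ))), add(add(SSSZ, Z), add(SZ, Z)))))
  [14] S(S(add(mul(add(Z, SZ), mul(SSZ, SZ)), add(add(SSSZ, Z), add(SZ, Z)))))
  [15] S(S(add(mul(SZ, mul(SSZ, SZ)), add(add(SSSZ, Z), add(SZ, Z)))))
  [16] S(S(add(add(mul(SSZ, SZ), mul(Z, mul(SSZ, SZ))), add(add(SSSZ, Z), add(SZ, Z)))))
  [17] S(S(add(add(add(SZ, mul(SZ, SZ)), mul(Z, mul(SSZ, SZ))), add(add(SSSZ, Z), add(SZ, Z)))))
  [18] S(S(add(add(S(add(Z, mul(SZ, SZ))), mul(Z, mul(SSZ, SZ))), add(add(SSSZ, Z), add(SZ, Z)))))
  [19] S(S(add(S(add(add(Z, mul(SZ, SZ)), mul(Z, mul(SSZ, SZ)))), add(add(SSSZ, Z), add(SZ, Z)))))
  [20] S(S(S(add(add(add(Z, mul(SZ, SZ)), mul(Z, mul(SSZ, SZ))), add(add(SSSZ, Z), add(SZ, Z))))))
  [21] S(S(S(add(add(mul(SZ, SZ), mul(Z, mul(SSZ, SZ))), add(add(SSSZ, Z), add(SZ, Z))))))
  [22] S(S(S(add(add(add(SZ, mul(Z, SZ)), mul(Z, mul(SSZ, SZ))), add(add(SSSZ, Z), add(SZ, Z))))))
  [23] S(S(S(add(add(S(add(Z, mul(Z, SZ))), mul(Z, mul(SSZ, SZ))), add(add(SSSZ, Z), add(SZ, Z))))))
  [24] S(S(S(add(S(add(add(Z, mul(Z, SZ)), mul(Z, mul(SSZ, SZ)))), add(add(SSSZ, Z), add(SZ, Z))))))
  [25] S(S(S(S(add(add(add(Z, mul(Z, SZ)), mul(Z, mul(SSZ, SZ))), add(add(SSSZ, Z), add(SZ, Z)))))))
  [26] S(S(S(S(add(add(mul(Z, SZ), mul(Z, mul(SSZ, SZ))), add(add(SSSZ, Z), add(SZ, Z)))))))
  [27] S(S(S(S(add(add(Z, mul(Z, mul(SSZ, SZ))), add(add(SSSZ, Z), add(SZ, Z)))))))
  [28] S(S(S(S(add(mul(Z, mul(SSZ, SZ)), add(add(SSSZ, Z), add(SZ, Z)))))))
  [29] S(S(S(S(add(Z, add(add(SSSZ, Z), add(SZ, Z)))))))
  [30] S(S(S(S(add(add(SSSZ, Z), add(SZ, Z))))))
  [31] S(S(S(S(add(S(add(SSZ, Z)), add(SZ, Z))))))
  [32] S(S(S(S(S(add(add(SSZ, Z), add(SZ, Z)))))))
  [33] S(S(S(S(S(add(S(add(SZ, Z)), add(SZ, Z)))))))
  [34] S(S(S(S(S(S(add(add(SZ, Z), add(SZ, Z))))))))
  [35] S(S(S(S(S(S(add(S(add(Z, Z)), add(SZ, Z))))))))
  [36] S(S(S(S(S(S(S(add(add(Z, Z), add(SZ, Z)))))))))
  [37] S(S(S(S(S(S(S(add(Z, add(SZ, Z)))))))))
  [38] S(S(S(S(S(S(S(add(SZ, Z))))))))
  [39] S(S(S(S(S(S(S(S(add(Z, Z)))))))))
  [40] S^8(Z)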